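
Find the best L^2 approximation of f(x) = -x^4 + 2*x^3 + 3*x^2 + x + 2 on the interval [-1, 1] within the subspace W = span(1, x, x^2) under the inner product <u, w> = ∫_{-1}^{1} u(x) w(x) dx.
g(x) = 15*x^2/7 + 11*x/5 + 73/35

The best approximation g ∈ W is the orthogonal projection of f onto W. Writing g = a_0 + a_1 x + a_2 x^2, the coefficients solve the normal equations G · a = b where
  G_{ij} = <φ_i, φ_j> and b_i = <f, φ_i>, with φ_0 = 1, φ_1 = x, φ_2 = x^2.
G =
  [2, 0, 2/3]
  [0, 2/3, 0]
  [2/3, 0, 2/5],
b = (28/5, 22/15, 236/105).
Solving gives a_0 = 73/35, a_1 = 11/5, a_2 = 15/7, so
  g(x) = 15*x^2/7 + 11*x/5 + 73/35.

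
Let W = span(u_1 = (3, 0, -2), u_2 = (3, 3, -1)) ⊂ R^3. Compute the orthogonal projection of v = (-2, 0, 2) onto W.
proj_W(v) = (-16/7, 1/7, 11/7)

Set up U = [u_1 | ... | u_2] ∈ R^(3×2). The projector onto W = col(U) is P = U (U^T U)^(-1) U^T.
Compute U^T U =
  [13, 11]
  [11, 19],
and U^T v = (-10, -8).
Solve U^T U · c = U^T v for the coefficients: c = (-17/21, 1/21). The projection is proj_W(v) = U c.
Check: (v - proj_W(v)) · u_1 = 0  (should be 0).
Check: (v - proj_W(v)) · u_2 = 0  (should be 0).
Result: proj_W(v) = (-16/7, 1/7, 11/7).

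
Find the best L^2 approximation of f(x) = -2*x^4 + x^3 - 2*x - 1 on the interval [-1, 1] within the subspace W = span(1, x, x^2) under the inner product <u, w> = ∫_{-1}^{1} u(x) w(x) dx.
g(x) = -12*x^2/7 - 7*x/5 - 29/35

The best approximation g ∈ W is the orthogonal projection of f onto W. Writing g = a_0 + a_1 x + a_2 x^2, the coefficients solve the normal equations G · a = b where
  G_{ij} = <φ_i, φ_j> and b_i = <f, φ_i>, with φ_0 = 1, φ_1 = x, φ_2 = x^2.
G =
  [2, 0, 2/3]
  [0, 2/3, 0]
  [2/3, 0, 2/5],
b = (-14/5, -14/15, -26/21).
Solving gives a_0 = -29/35, a_1 = -7/5, a_2 = -12/7, so
  g(x) = -12*x^2/7 - 7*x/5 - 29/35.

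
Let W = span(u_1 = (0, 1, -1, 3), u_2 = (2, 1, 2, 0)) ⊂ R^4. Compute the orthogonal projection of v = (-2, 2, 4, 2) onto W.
proj_W(v) = (10/7, 8/7, 1, 9/7)

Set up U = [u_1 | ... | u_2] ∈ R^(4×2). The projector onto W = col(U) is P = U (U^T U)^(-1) U^T.
Compute U^T U =
  [11, -1]
  [-1, 9],
and U^T v = (4, 6).
Solve U^T U · c = U^T v for the coefficients: c = (3/7, 5/7). The projection is proj_W(v) = U c.
Check: (v - proj_W(v)) · u_1 = 0  (should be 0).
Check: (v - proj_W(v)) · u_2 = 0  (should be 0).
Result: proj_W(v) = (10/7, 8/7, 1, 9/7).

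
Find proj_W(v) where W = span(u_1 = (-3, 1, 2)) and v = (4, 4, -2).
proj_W(v) = (18/7, -6/7, -12/7)

Set up U = [u_1 | ... | u_1] ∈ R^(3×1). The projector onto W = col(U) is P = U (U^T U)^(-1) U^T.
Compute U^T U =
  [14],
and U^T v = (-12).
Solve U^T U · c = U^T v for the coefficients: c = (-6/7). The projection is proj_W(v) = U c.
Check: (v - proj_W(v)) · u_1 = 0  (should be 0).
Result: proj_W(v) = (18/7, -6/7, -12/7).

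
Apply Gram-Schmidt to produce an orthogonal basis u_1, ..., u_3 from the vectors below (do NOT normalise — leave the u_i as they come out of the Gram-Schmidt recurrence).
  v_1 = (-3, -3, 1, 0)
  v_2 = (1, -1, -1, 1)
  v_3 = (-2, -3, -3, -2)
Orthogonal basis:
  u_1 = (-3, -3, 1, 0)
  u_2 = (16/19, -22/19, -18/19, 1)
  u_3 = (-2/3, -1/3, -3, -8/3)

Apply the Gram-Schmidt recurrence
  u_1 = v_1
  u_i = v_i − Σ_{j<i} ((v_i · u_j) / (u_j · u_j)) · u_j.

Step by step this gives:
  u_1 = (-3, -3, 1, 0)
  u_2 = (16/19, -22/19, -18/19, 1)
  u_3 = (-2/3, -1/3, -3, -8/3)

Orthogonality check:
  u_2 · u_1 = 0 (should be 0)
  u_3 · u_1 = 0 (should be 0)
  u_3 · u_2 = 0 (should be 0)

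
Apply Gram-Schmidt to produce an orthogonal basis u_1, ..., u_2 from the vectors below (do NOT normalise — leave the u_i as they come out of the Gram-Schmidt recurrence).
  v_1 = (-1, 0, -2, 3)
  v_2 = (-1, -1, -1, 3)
Orthogonal basis:
  u_1 = (-1, 0, -2, 3)
  u_2 = (-1/7, -1, 5/7, 3/7)

Apply the Gram-Schmidt recurrence
  u_1 = v_1
  u_i = v_i − Σ_{j<i} ((v_i · u_j) / (u_j · u_j)) · u_j.

Step by step this gives:
  u_1 = (-1, 0, -2, 3)
  u_2 = (-1/7, -1, 5/7, 3/7)

Orthogonality check:
  u_2 · u_1 = 0 (should be 0)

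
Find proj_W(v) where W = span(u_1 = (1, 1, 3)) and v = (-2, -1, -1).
proj_W(v) = (-6/11, -6/11, -18/11)

Set up U = [u_1 | ... | u_1] ∈ R^(3×1). The projector onto W = col(U) is P = U (U^T U)^(-1) U^T.
Compute U^T U =
  [11],
and U^T v = (-6).
Solve U^T U · c = U^T v for the coefficients: c = (-6/11). The projection is proj_W(v) = U c.
Check: (v - proj_W(v)) · u_1 = 0  (should be 0).
Result: proj_W(v) = (-6/11, -6/11, -18/11).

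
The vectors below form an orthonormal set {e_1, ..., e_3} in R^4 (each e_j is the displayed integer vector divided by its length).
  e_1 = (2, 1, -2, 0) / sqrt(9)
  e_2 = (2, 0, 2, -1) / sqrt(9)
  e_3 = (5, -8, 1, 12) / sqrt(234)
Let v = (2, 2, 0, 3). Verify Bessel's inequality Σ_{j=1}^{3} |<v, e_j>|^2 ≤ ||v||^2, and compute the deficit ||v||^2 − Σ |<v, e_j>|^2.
Σ |<v, e_j>|^2 = 931/117; ||v||^2 = 17; deficit = 1058/117

Write each e_j = u_j / sqrt(<u_j, u_j>) where u_j is the displayed integer vector. Then <v, e_j> = <v, u_j> / sqrt(<u_j, u_j>), so |<v, e_j>|^2 = <v, u_j>^2 / <u_j, u_j>.
Coefficients: <v, e_1> = 6/sqrt(9), <v, e_2> = 1/sqrt(9), <v, e_3> = 30/sqrt(234).
Square and sum: Σ |<v, e_j>|^2 = 931/117.
Compute ||v||^2 = v·v = 17.
Deficit = 17 − 931/117 = 1058/117 ≥ 0, confirming Bessel's inequality. (The deficit equals ||v − Σ <v,e_j> e_j||^2, the squared distance from v to span{e_j}.)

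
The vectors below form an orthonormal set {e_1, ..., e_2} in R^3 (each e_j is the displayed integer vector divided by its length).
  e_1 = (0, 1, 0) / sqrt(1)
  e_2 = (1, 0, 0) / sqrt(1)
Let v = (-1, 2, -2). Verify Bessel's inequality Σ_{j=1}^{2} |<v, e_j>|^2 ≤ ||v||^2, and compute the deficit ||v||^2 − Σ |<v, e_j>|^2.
Σ |<v, e_j>|^2 = 5; ||v||^2 = 9; deficit = 4

Write each e_j = u_j / sqrt(<u_j, u_j>) where u_j is the displayed integer vector. Then <v, e_j> = <v, u_j> / sqrt(<u_j, u_j>), so |<v, e_j>|^2 = <v, u_j>^2 / <u_j, u_j>.
Coefficients: <v, e_1> = 2/sqrt(1), <v, e_2> = -1/sqrt(1).
Square and sum: Σ |<v, e_j>|^2 = 5.
Compute ||v||^2 = v·v = 9.
Deficit = 9 − 5 = 4 ≥ 0, confirming Bessel's inequality. (The deficit equals ||v − Σ <v,e_j> e_j||^2, the squared distance from v to span{e_j}.)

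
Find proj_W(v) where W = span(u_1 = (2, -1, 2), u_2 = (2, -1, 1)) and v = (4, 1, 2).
proj_W(v) = (14/5, -7/5, 2)

Set up U = [u_1 | ... | u_2] ∈ R^(3×2). The projector onto W = col(U) is P = U (U^T U)^(-1) U^T.
Compute U^T U =
  [9, 7]
  [7, 6],
and U^T v = (11, 9).
Solve U^T U · c = U^T v for the coefficients: c = (3/5, 4/5). The projection is proj_W(v) = U c.
Check: (v - proj_W(v)) · u_1 = 0  (should be 0).
Check: (v - proj_W(v)) · u_2 = 0  (should be 0).
Result: proj_W(v) = (14/5, -7/5, 2).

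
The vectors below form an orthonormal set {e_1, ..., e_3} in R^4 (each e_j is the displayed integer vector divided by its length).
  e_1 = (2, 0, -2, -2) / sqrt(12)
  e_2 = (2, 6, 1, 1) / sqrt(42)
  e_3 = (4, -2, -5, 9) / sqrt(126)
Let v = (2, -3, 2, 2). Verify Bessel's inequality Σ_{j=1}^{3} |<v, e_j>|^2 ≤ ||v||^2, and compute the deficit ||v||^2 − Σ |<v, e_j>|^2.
Σ |<v, e_j>|^2 = 68/9; ||v||^2 = 21; deficit = 121/9

Write each e_j = u_j / sqrt(<u_j, u_j>) where u_j is the displayed integer vector. Then <v, e_j> = <v, u_j> / sqrt(<u_j, u_j>), so |<v, e_j>|^2 = <v, u_j>^2 / <u_j, u_j>.
Coefficients: <v, e_1> = -4/sqrt(12), <v, e_2> = -10/sqrt(42), <v, e_3> = 22/sqrt(126).
Square and sum: Σ |<v, e_j>|^2 = 68/9.
Compute ||v||^2 = v·v = 21.
Deficit = 21 − 68/9 = 121/9 ≥ 0, confirming Bessel's inequality. (The deficit equals ||v − Σ <v,e_j> e_j||^2, the squared distance from v to span{e_j}.)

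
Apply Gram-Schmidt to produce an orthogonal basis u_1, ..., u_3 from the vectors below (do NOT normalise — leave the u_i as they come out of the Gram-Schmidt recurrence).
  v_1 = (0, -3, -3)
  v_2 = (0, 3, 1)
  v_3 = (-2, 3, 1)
Orthogonal basis:
  u_1 = (0, -3, -3)
  u_2 = (0, 1, -1)
  u_3 = (-2, 0, 0)

Apply the Gram-Schmidt recurrence
  u_1 = v_1
  u_i = v_i − Σ_{j<i} ((v_i · u_j) / (u_j · u_j)) · u_j.

Step by step this gives:
  u_1 = (0, -3, -3)
  u_2 = (0, 1, -1)
  u_3 = (-2, 0, 0)

Orthogonality check:
  u_2 · u_1 = 0 (should be 0)
  u_3 · u_1 = 0 (should be 0)
  u_3 · u_2 = 0 (should be 0)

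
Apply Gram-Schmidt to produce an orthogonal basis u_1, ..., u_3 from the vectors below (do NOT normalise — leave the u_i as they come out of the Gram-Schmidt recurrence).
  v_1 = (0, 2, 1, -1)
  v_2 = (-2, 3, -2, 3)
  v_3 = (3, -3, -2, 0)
Orthogonal basis:
  u_1 = (0, 2, 1, -1)
  u_2 = (-2, 8/3, -13/6, 19/6)
  u_3 = (349/155, 103/155, -229/155, -23/155)

Apply the Gram-Schmidt recurrence
  u_1 = v_1
  u_i = v_i − Σ_{j<i} ((v_i · u_j) / (u_j · u_j)) · u_j.

Step by step this gives:
  u_1 = (0, 2, 1, -1)
  u_2 = (-2, 8/3, -13/6, 19/6)
  u_3 = (349/155, 103/155, -229/155, -23/155)

Orthogonality check:
  u_2 · u_1 = 0 (should be 0)
  u_3 · u_1 = 0 (should be 0)
  u_3 · u_2 = 0 (should be 0)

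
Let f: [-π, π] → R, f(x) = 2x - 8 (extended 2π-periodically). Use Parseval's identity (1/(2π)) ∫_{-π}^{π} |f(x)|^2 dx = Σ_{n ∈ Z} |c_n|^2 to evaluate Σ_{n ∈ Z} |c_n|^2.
Σ |c_n|^2 = 4π^2/3 + 64

Expand and integrate term by term over [-π, π]:
  ∫ (2x)^2 dx = 4·(2π^3/3); ∫ 2·2·(-8)·x dx = 0 (odd integrand); ∫ (-8)^2 dx = 64·2π.
So (1/(2π)) ∫_{-π}^{π} (2x - 8)^2 dx = 4π^2/3 + 64 = 4π^2/3 + 64.
Parseval ⇒ Σ |c_n|^2 = 4π^2/3 + 64.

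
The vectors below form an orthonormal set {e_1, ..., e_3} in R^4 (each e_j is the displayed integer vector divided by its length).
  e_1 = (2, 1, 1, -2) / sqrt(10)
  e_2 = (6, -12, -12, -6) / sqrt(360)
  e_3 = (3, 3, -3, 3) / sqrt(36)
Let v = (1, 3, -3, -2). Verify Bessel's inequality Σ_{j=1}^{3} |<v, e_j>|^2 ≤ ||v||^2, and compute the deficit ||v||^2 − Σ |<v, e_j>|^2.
Σ |<v, e_j>|^2 = 43/4; ||v||^2 = 23; deficit = 49/4

Write each e_j = u_j / sqrt(<u_j, u_j>) where u_j is the displayed integer vector. Then <v, e_j> = <v, u_j> / sqrt(<u_j, u_j>), so |<v, e_j>|^2 = <v, u_j>^2 / <u_j, u_j>.
Coefficients: <v, e_1> = 6/sqrt(10), <v, e_2> = 18/sqrt(360), <v, e_3> = 15/sqrt(36).
Square and sum: Σ |<v, e_j>|^2 = 43/4.
Compute ||v||^2 = v·v = 23.
Deficit = 23 − 43/4 = 49/4 ≥ 0, confirming Bessel's inequality. (The deficit equals ||v − Σ <v,e_j> e_j||^2, the squared distance from v to span{e_j}.)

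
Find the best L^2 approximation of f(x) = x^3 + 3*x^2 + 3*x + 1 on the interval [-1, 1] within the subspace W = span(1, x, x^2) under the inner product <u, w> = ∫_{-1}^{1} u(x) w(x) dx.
g(x) = 3*x^2 + 18*x/5 + 1

The best approximation g ∈ W is the orthogonal projection of f onto W. Writing g = a_0 + a_1 x + a_2 x^2, the coefficients solve the normal equations G · a = b where
  G_{ij} = <φ_i, φ_j> and b_i = <f, φ_i>, with φ_0 = 1, φ_1 = x, φ_2 = x^2.
G =
  [2, 0, 2/3]
  [0, 2/3, 0]
  [2/3, 0, 2/5],
b = (4, 12/5, 28/15).
Solving gives a_0 = 1, a_1 = 18/5, a_2 = 3, so
  g(x) = 3*x^2 + 18*x/5 + 1.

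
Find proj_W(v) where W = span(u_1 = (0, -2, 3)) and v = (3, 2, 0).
proj_W(v) = (0, 8/13, -12/13)

Set up U = [u_1 | ... | u_1] ∈ R^(3×1). The projector onto W = col(U) is P = U (U^T U)^(-1) U^T.
Compute U^T U =
  [13],
and U^T v = (-4).
Solve U^T U · c = U^T v for the coefficients: c = (-4/13). The projection is proj_W(v) = U c.
Check: (v - proj_W(v)) · u_1 = 0  (should be 0).
Result: proj_W(v) = (0, 8/13, -12/13).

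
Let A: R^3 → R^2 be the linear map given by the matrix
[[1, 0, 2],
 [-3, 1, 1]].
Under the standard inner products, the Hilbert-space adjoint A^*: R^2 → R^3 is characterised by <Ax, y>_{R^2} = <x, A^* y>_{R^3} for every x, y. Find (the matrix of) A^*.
A^* = A^T =
[[1, -3],
 [0, 1],
 [2, 1]]

For real matrices with standard dot products, the defining identity <Ax, y> = <x, A^* y> gives (Ax)^T y = x^T (A^*) y, i.e. x^T A^T y = x^T (A^*) y. Since this holds for all x, y, we must have A^* = A^T. Therefore
A^* =
[[1, -3],
 [0, 1],
 [2, 1]].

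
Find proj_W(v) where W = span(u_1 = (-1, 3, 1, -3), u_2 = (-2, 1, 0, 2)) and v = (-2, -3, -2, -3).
proj_W(v) = (205/179, -115/179, -5/179, -185/179)

Set up U = [u_1 | ... | u_2] ∈ R^(4×2). The projector onto W = col(U) is P = U (U^T U)^(-1) U^T.
Compute U^T U =
  [20, -1]
  [-1, 9],
and U^T v = (0, -5).
Solve U^T U · c = U^T v for the coefficients: c = (-5/179, -100/179). The projection is proj_W(v) = U c.
Check: (v - proj_W(v)) · u_1 = 0  (should be 0).
Check: (v - proj_W(v)) · u_2 = 0  (should be 0).
Result: proj_W(v) = (205/179, -115/179, -5/179, -185/179).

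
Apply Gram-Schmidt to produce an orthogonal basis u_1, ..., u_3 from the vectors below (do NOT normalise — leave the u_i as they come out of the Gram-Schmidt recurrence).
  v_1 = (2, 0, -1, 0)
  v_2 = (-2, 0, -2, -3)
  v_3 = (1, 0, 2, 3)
Orthogonal basis:
  u_1 = (2, 0, -1, 0)
  u_2 = (-6/5, 0, -12/5, -3)
  u_3 = (-1/9, 0, -2/9, 2/9)

Apply the Gram-Schmidt recurrence
  u_1 = v_1
  u_i = v_i − Σ_{j<i} ((v_i · u_j) / (u_j · u_j)) · u_j.

Step by step this gives:
  u_1 = (2, 0, -1, 0)
  u_2 = (-6/5, 0, -12/5, -3)
  u_3 = (-1/9, 0, -2/9, 2/9)

Orthogonality check:
  u_2 · u_1 = 0 (should be 0)
  u_3 · u_1 = 0 (should be 0)
  u_3 · u_2 = 0 (should be 0)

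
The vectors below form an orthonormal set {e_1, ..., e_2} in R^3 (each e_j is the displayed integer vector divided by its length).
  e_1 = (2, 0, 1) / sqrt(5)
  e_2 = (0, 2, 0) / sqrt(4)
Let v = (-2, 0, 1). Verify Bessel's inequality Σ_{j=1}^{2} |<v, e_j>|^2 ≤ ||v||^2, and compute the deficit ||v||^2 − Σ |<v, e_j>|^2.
Σ |<v, e_j>|^2 = 9/5; ||v||^2 = 5; deficit = 16/5

Write each e_j = u_j / sqrt(<u_j, u_j>) where u_j is the displayed integer vector. Then <v, e_j> = <v, u_j> / sqrt(<u_j, u_j>), so |<v, e_j>|^2 = <v, u_j>^2 / <u_j, u_j>.
Coefficients: <v, e_1> = -3/sqrt(5), <v, e_2> = 0/sqrt(4).
Square and sum: Σ |<v, e_j>|^2 = 9/5.
Compute ||v||^2 = v·v = 5.
Deficit = 5 − 9/5 = 16/5 ≥ 0, confirming Bessel's inequality. (The deficit equals ||v − Σ <v,e_j> e_j||^2, the squared distance from v to span{e_j}.)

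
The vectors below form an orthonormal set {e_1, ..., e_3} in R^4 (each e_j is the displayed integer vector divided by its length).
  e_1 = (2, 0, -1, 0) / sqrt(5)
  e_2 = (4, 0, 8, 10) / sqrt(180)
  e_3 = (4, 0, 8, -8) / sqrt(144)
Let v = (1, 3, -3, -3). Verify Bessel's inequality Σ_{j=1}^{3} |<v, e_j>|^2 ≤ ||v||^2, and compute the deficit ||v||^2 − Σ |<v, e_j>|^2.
Σ |<v, e_j>|^2 = 19; ||v||^2 = 28; deficit = 9

Write each e_j = u_j / sqrt(<u_j, u_j>) where u_j is the displayed integer vector. Then <v, e_j> = <v, u_j> / sqrt(<u_j, u_j>), so |<v, e_j>|^2 = <v, u_j>^2 / <u_j, u_j>.
Coefficients: <v, e_1> = 5/sqrt(5), <v, e_2> = -50/sqrt(180), <v, e_3> = 4/sqrt(144).
Square and sum: Σ |<v, e_j>|^2 = 19.
Compute ||v||^2 = v·v = 28.
Deficit = 28 − 19 = 9 ≥ 0, confirming Bessel's inequality. (The deficit equals ||v − Σ <v,e_j> e_j||^2, the squared distance from v to span{e_j}.)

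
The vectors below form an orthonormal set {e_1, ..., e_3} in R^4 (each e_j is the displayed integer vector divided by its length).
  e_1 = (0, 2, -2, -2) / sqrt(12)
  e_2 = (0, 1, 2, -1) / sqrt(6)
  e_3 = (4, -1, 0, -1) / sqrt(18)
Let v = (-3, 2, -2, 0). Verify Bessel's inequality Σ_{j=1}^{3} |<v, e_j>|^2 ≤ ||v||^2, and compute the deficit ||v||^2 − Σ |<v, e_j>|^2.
Σ |<v, e_j>|^2 = 152/9; ||v||^2 = 17; deficit = 1/9

Write each e_j = u_j / sqrt(<u_j, u_j>) where u_j is the displayed integer vector. Then <v, e_j> = <v, u_j> / sqrt(<u_j, u_j>), so |<v, e_j>|^2 = <v, u_j>^2 / <u_j, u_j>.
Coefficients: <v, e_1> = 8/sqrt(12), <v, e_2> = -2/sqrt(6), <v, e_3> = -14/sqrt(18).
Square and sum: Σ |<v, e_j>|^2 = 152/9.
Compute ||v||^2 = v·v = 17.
Deficit = 17 − 152/9 = 1/9 ≥ 0, confirming Bessel's inequality. (The deficit equals ||v − Σ <v,e_j> e_j||^2, the squared distance from v to span{e_j}.)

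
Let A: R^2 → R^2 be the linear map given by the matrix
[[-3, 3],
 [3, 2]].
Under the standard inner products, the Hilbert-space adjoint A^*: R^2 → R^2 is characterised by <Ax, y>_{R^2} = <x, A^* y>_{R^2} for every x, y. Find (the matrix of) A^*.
A^* = A^T =
[[-3, 3],
 [3, 2]]

For real matrices with standard dot products, the defining identity <Ax, y> = <x, A^* y> gives (Ax)^T y = x^T (A^*) y, i.e. x^T A^T y = x^T (A^*) y. Since this holds for all x, y, we must have A^* = A^T. Therefore
A^* =
[[-3, 3],
 [3, 2]].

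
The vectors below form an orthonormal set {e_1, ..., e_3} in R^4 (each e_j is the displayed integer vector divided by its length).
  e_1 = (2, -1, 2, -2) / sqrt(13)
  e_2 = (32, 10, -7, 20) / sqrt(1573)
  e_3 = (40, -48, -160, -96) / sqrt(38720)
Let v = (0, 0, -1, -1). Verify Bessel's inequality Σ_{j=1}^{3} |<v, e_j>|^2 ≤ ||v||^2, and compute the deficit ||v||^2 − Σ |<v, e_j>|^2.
Σ |<v, e_j>|^2 = 9/5; ||v||^2 = 2; deficit = 1/5

Write each e_j = u_j / sqrt(<u_j, u_j>) where u_j is the displayed integer vector. Then <v, e_j> = <v, u_j> / sqrt(<u_j, u_j>), so |<v, e_j>|^2 = <v, u_j>^2 / <u_j, u_j>.
Coefficients: <v, e_1> = 0/sqrt(13), <v, e_2> = -13/sqrt(1573), <v, e_3> = 256/sqrt(38720).
Square and sum: Σ |<v, e_j>|^2 = 9/5.
Compute ||v||^2 = v·v = 2.
Deficit = 2 − 9/5 = 1/5 ≥ 0, confirming Bessel's inequality. (The deficit equals ||v − Σ <v,e_j> e_j||^2, the squared distance from v to span{e_j}.)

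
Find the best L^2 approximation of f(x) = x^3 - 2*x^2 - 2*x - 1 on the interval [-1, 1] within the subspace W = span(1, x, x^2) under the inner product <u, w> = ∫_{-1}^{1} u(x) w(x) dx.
g(x) = -2*x^2 - 7*x/5 - 1

The best approximation g ∈ W is the orthogonal projection of f onto W. Writing g = a_0 + a_1 x + a_2 x^2, the coefficients solve the normal equations G · a = b where
  G_{ij} = <φ_i, φ_j> and b_i = <f, φ_i>, with φ_0 = 1, φ_1 = x, φ_2 = x^2.
G =
  [2, 0, 2/3]
  [0, 2/3, 0]
  [2/3, 0, 2/5],
b = (-10/3, -14/15, -22/15).
Solving gives a_0 = -1, a_1 = -7/5, a_2 = -2, so
  g(x) = -2*x^2 - 7*x/5 - 1.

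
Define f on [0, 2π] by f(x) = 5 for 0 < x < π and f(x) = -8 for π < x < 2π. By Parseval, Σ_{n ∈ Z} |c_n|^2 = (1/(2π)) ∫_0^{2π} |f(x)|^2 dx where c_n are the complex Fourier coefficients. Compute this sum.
Σ |c_n|^2 = 89/2

Parseval equates the L^2 energy of f (normalised by 1/(2π)) with the ℓ^2 sum of its Fourier coefficients: (1/(2π)) ∫_0^{2π} |f|^2 = Σ |c_n|^2.
Compute the left side: (1/(2π)) [∫_0^π 5^2 dx + ∫_π^{2π} (-8)^2 dx] = (1/(2π)) · (25π + 64π) = (25 + 64)/2 = 89/2.
So Σ_{n ∈ Z} |c_n|^2 = 89/2.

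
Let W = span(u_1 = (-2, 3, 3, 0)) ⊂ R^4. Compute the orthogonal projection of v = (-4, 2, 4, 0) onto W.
proj_W(v) = (-26/11, 39/11, 39/11, 0)

Set up U = [u_1 | ... | u_1] ∈ R^(4×1). The projector onto W = col(U) is P = U (U^T U)^(-1) U^T.
Compute U^T U =
  [22],
and U^T v = (26).
Solve U^T U · c = U^T v for the coefficients: c = (13/11). The projection is proj_W(v) = U c.
Check: (v - proj_W(v)) · u_1 = 0  (should be 0).
Result: proj_W(v) = (-26/11, 39/11, 39/11, 0).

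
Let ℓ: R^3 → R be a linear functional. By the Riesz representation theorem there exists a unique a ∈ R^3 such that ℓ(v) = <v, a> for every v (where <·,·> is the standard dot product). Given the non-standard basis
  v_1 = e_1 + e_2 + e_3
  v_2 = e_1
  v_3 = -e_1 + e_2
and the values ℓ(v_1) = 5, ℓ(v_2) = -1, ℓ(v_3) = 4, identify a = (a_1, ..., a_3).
a = (-1, 3, 3)

Write a = (a_1, ..., a_3) in the standard basis. For each basis vector v_i, ℓ(v_i) = <v_i, a> is a linear equation in the a_j's. Collect the n equations into a matrix system V a = ℓ, where row i of V is v_i (expressed in the standard basis). Since V is invertible (lower-triangular with 1s on the diagonal, up to permutation), solve by back-substitution:
  V =
[[1, 1, 1],
 [1, 0, 0],
 [-1, 1, 0]]
  V a = (5, -1, 4)
Solving gives a = (-1, 3, 3).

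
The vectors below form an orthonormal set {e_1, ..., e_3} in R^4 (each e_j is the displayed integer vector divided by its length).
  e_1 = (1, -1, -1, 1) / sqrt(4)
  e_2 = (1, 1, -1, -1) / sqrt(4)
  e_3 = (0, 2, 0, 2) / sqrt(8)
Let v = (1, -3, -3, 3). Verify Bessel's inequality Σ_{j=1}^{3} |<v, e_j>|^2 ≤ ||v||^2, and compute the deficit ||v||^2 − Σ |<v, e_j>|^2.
Σ |<v, e_j>|^2 = 26; ||v||^2 = 28; deficit = 2

Write each e_j = u_j / sqrt(<u_j, u_j>) where u_j is the displayed integer vector. Then <v, e_j> = <v, u_j> / sqrt(<u_j, u_j>), so |<v, e_j>|^2 = <v, u_j>^2 / <u_j, u_j>.
Coefficients: <v, e_1> = 10/sqrt(4), <v, e_2> = -2/sqrt(4), <v, e_3> = 0/sqrt(8).
Square and sum: Σ |<v, e_j>|^2 = 26.
Compute ||v||^2 = v·v = 28.
Deficit = 28 − 26 = 2 ≥ 0, confirming Bessel's inequality. (The deficit equals ||v − Σ <v,e_j> e_j||^2, the squared distance from v to span{e_j}.)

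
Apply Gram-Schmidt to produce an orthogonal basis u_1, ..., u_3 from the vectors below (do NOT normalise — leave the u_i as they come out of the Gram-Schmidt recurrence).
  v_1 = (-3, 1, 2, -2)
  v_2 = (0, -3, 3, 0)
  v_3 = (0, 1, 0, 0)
Orthogonal basis:
  u_1 = (-3, 1, 2, -2)
  u_2 = (1/2, -19/6, 8/3, 1/3)
  u_3 = (9/35, 13/35, 13/35, 6/35)

Apply the Gram-Schmidt recurrence
  u_1 = v_1
  u_i = v_i − Σ_{j<i} ((v_i · u_j) / (u_j · u_j)) · u_j.

Step by step this gives:
  u_1 = (-3, 1, 2, -2)
  u_2 = (1/2, -19/6, 8/3, 1/3)
  u_3 = (9/35, 13/35, 13/35, 6/35)

Orthogonality check:
  u_2 · u_1 = 0 (should be 0)
  u_3 · u_1 = 0 (should be 0)
  u_3 · u_2 = 0 (should be 0)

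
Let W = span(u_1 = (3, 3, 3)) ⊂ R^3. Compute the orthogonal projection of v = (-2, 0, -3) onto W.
proj_W(v) = (-5/3, -5/3, -5/3)

Set up U = [u_1 | ... | u_1] ∈ R^(3×1). The projector onto W = col(U) is P = U (U^T U)^(-1) U^T.
Compute U^T U =
  [27],
and U^T v = (-15).
Solve U^T U · c = U^T v for the coefficients: c = (-5/9). The projection is proj_W(v) = U c.
Check: (v - proj_W(v)) · u_1 = 0  (should be 0).
Result: proj_W(v) = (-5/3, -5/3, -5/3).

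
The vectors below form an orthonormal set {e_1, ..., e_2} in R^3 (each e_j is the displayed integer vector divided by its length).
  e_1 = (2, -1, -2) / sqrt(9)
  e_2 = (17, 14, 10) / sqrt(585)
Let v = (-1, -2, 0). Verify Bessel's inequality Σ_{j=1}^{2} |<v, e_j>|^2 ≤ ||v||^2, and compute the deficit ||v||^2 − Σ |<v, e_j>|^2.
Σ |<v, e_j>|^2 = 45/13; ||v||^2 = 5; deficit = 20/13

Write each e_j = u_j / sqrt(<u_j, u_j>) where u_j is the displayed integer vector. Then <v, e_j> = <v, u_j> / sqrt(<u_j, u_j>), so |<v, e_j>|^2 = <v, u_j>^2 / <u_j, u_j>.
Coefficients: <v, e_1> = 0/sqrt(9), <v, e_2> = -45/sqrt(585).
Square and sum: Σ |<v, e_j>|^2 = 45/13.
Compute ||v||^2 = v·v = 5.
Deficit = 5 − 45/13 = 20/13 ≥ 0, confirming Bessel's inequality. (The deficit equals ||v − Σ <v,e_j> e_j||^2, the squared distance from v to span{e_j}.)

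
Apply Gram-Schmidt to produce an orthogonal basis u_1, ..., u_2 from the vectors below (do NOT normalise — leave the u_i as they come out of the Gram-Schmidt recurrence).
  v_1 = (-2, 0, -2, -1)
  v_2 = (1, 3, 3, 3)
Orthogonal basis:
  u_1 = (-2, 0, -2, -1)
  u_2 = (-13/9, 3, 5/9, 16/9)

Apply the Gram-Schmidt recurrence
  u_1 = v_1
  u_i = v_i − Σ_{j<i} ((v_i · u_j) / (u_j · u_j)) · u_j.

Step by step this gives:
  u_1 = (-2, 0, -2, -1)
  u_2 = (-13/9, 3, 5/9, 16/9)

Orthogonality check:
  u_2 · u_1 = 0 (should be 0)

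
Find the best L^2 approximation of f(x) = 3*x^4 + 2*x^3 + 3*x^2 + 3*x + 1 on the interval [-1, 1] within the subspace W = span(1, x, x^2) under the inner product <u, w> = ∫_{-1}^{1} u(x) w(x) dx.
g(x) = 39*x^2/7 + 21*x/5 + 26/35

The best approximation g ∈ W is the orthogonal projection of f onto W. Writing g = a_0 + a_1 x + a_2 x^2, the coefficients solve the normal equations G · a = b where
  G_{ij} = <φ_i, φ_j> and b_i = <f, φ_i>, with φ_0 = 1, φ_1 = x, φ_2 = x^2.
G =
  [2, 0, 2/3]
  [0, 2/3, 0]
  [2/3, 0, 2/5],
b = (26/5, 14/5, 286/105).
Solving gives a_0 = 26/35, a_1 = 21/5, a_2 = 39/7, so
  g(x) = 39*x^2/7 + 21*x/5 + 26/35.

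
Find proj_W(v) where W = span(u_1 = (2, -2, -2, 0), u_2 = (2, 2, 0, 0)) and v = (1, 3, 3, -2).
proj_W(v) = (1/3, 11/3, 5/3, 0)

Set up U = [u_1 | ... | u_2] ∈ R^(4×2). The projector onto W = col(U) is P = U (U^T U)^(-1) U^T.
Compute U^T U =
  [12, 0]
  [0, 8],
and U^T v = (-10, 8).
Solve U^T U · c = U^T v for the coefficients: c = (-5/6, 1). The projection is proj_W(v) = U c.
Check: (v - proj_W(v)) · u_1 = 0  (should be 0).
Check: (v - proj_W(v)) · u_2 = 0  (should be 0).
Result: proj_W(v) = (1/3, 11/3, 5/3, 0).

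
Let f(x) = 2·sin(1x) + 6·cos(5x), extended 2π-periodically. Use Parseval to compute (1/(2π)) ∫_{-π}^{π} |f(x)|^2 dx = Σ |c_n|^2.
Σ |c_n|^2 = 20

Expand |f|^2 and use orthogonality of {sin(nx), cos(mx)} on [-π, π]:
  ∫_{-π}^{π} sin(nx)^2 dx = π, ∫ cos(mx)^2 dx = π, and cross terms integrate to 0.
So ∫_{-π}^{π} f(x)^2 dx = 2^2 · π + 6^2 · π = (4 + 36)π.
Divide by 2π: (4 + 36)/2 = 20.
By Parseval, this equals Σ |c_n|^2.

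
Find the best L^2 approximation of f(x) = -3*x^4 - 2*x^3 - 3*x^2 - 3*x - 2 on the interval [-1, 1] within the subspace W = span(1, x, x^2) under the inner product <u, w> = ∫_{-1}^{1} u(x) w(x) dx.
g(x) = -39*x^2/7 - 21*x/5 - 61/35

The best approximation g ∈ W is the orthogonal projection of f onto W. Writing g = a_0 + a_1 x + a_2 x^2, the coefficients solve the normal equations G · a = b where
  G_{ij} = <φ_i, φ_j> and b_i = <f, φ_i>, with φ_0 = 1, φ_1 = x, φ_2 = x^2.
G =
  [2, 0, 2/3]
  [0, 2/3, 0]
  [2/3, 0, 2/5],
b = (-36/5, -14/5, -356/105).
Solving gives a_0 = -61/35, a_1 = -21/5, a_2 = -39/7, so
  g(x) = -39*x^2/7 - 21*x/5 - 61/35.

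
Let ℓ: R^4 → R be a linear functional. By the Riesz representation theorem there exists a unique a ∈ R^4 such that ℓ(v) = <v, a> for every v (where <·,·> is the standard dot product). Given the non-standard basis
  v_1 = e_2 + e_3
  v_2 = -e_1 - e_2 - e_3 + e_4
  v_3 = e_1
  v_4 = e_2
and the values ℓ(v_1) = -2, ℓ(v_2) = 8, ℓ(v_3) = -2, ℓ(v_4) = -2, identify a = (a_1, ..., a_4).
a = (-2, -2, 0, 4)

Write a = (a_1, ..., a_4) in the standard basis. For each basis vector v_i, ℓ(v_i) = <v_i, a> is a linear equation in the a_j's. Collect the n equations into a matrix system V a = ℓ, where row i of V is v_i (expressed in the standard basis). Since V is invertible (lower-triangular with 1s on the diagonal, up to permutation), solve by back-substitution:
  V =
[[0, 1, 1, 0],
 [-1, -1, -1, 1],
 [1, 0, 0, 0],
 [0, 1, 0, 0]]
  V a = (-2, 8, -2, -2)
Solving gives a = (-2, -2, 0, 4).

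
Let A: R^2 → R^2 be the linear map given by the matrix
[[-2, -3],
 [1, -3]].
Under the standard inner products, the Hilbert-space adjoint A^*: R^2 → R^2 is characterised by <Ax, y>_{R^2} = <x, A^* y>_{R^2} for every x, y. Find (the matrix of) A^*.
A^* = A^T =
[[-2, 1],
 [-3, -3]]

For real matrices with standard dot products, the defining identity <Ax, y> = <x, A^* y> gives (Ax)^T y = x^T (A^*) y, i.e. x^T A^T y = x^T (A^*) y. Since this holds for all x, y, we must have A^* = A^T. Therefore
A^* =
[[-2, 1],
 [-3, -3]].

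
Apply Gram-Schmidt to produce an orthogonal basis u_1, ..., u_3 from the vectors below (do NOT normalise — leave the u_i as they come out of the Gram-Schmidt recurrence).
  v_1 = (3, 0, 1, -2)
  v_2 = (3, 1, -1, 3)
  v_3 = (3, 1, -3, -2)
Orthogonal basis:
  u_1 = (3, 0, 1, -2)
  u_2 = (18/7, 1, -8/7, 23/7)
  u_3 = (3/23, 33/46, -78/23, -3/2)

Apply the Gram-Schmidt recurrence
  u_1 = v_1
  u_i = v_i − Σ_{j<i} ((v_i · u_j) / (u_j · u_j)) · u_j.

Step by step this gives:
  u_1 = (3, 0, 1, -2)
  u_2 = (18/7, 1, -8/7, 23/7)
  u_3 = (3/23, 33/46, -78/23, -3/2)

Orthogonality check:
  u_2 · u_1 = 0 (should be 0)
  u_3 · u_1 = 0 (should be 0)
  u_3 · u_2 = 0 (should be 0)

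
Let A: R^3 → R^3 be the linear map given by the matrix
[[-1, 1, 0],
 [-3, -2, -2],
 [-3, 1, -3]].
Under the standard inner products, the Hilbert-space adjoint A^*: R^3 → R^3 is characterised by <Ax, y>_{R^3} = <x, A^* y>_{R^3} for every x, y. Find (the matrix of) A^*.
A^* = A^T =
[[-1, -3, -3],
 [1, -2, 1],
 [0, -2, -3]]

For real matrices with standard dot products, the defining identity <Ax, y> = <x, A^* y> gives (Ax)^T y = x^T (A^*) y, i.e. x^T A^T y = x^T (A^*) y. Since this holds for all x, y, we must have A^* = A^T. Therefore
A^* =
[[-1, -3, -3],
 [1, -2, 1],
 [0, -2, -3]].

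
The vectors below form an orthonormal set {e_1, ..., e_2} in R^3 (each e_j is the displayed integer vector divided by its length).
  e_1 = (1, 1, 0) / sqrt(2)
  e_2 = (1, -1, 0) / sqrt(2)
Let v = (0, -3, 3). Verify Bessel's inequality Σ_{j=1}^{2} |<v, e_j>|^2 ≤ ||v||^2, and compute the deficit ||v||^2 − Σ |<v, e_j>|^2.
Σ |<v, e_j>|^2 = 9; ||v||^2 = 18; deficit = 9

Write each e_j = u_j / sqrt(<u_j, u_j>) where u_j is the displayed integer vector. Then <v, e_j> = <v, u_j> / sqrt(<u_j, u_j>), so |<v, e_j>|^2 = <v, u_j>^2 / <u_j, u_j>.
Coefficients: <v, e_1> = -3/sqrt(2), <v, e_2> = 3/sqrt(2).
Square and sum: Σ |<v, e_j>|^2 = 9.
Compute ||v||^2 = v·v = 18.
Deficit = 18 − 9 = 9 ≥ 0, confirming Bessel's inequality. (The deficit equals ||v − Σ <v,e_j> e_j||^2, the squared distance from v to span{e_j}.)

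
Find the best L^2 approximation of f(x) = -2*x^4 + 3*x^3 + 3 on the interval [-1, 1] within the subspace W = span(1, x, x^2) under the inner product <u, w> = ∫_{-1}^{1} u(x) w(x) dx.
g(x) = -12*x^2/7 + 9*x/5 + 111/35

The best approximation g ∈ W is the orthogonal projection of f onto W. Writing g = a_0 + a_1 x + a_2 x^2, the coefficients solve the normal equations G · a = b where
  G_{ij} = <φ_i, φ_j> and b_i = <f, φ_i>, with φ_0 = 1, φ_1 = x, φ_2 = x^2.
G =
  [2, 0, 2/3]
  [0, 2/3, 0]
  [2/3, 0, 2/5],
b = (26/5, 6/5, 10/7).
Solving gives a_0 = 111/35, a_1 = 9/5, a_2 = -12/7, so
  g(x) = -12*x^2/7 + 9*x/5 + 111/35.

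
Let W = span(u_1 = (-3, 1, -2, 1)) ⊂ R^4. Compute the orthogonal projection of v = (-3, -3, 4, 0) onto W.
proj_W(v) = (2/5, -2/15, 4/15, -2/15)

Set up U = [u_1 | ... | u_1] ∈ R^(4×1). The projector onto W = col(U) is P = U (U^T U)^(-1) U^T.
Compute U^T U =
  [15],
and U^T v = (-2).
Solve U^T U · c = U^T v for the coefficients: c = (-2/15). The projection is proj_W(v) = U c.
Check: (v - proj_W(v)) · u_1 = 0  (should be 0).
Result: proj_W(v) = (2/5, -2/15, 4/15, -2/15).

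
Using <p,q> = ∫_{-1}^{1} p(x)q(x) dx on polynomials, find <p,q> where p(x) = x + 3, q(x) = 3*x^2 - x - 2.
<p,q> = -20/3

Expand the product: p(x)·q(x) = 3*x^3 + 8*x^2 - 5*x - 6.
∫_{-1}^{1} of each monomial x^k gives [2/(k+1) if k even, 0 if k odd]. Integrating term-by-term (or equivalently evaluating the antiderivative F(x) = 3*x^4/4 + 8*x^3/3 - 5*x^2/2 - 6*x at the endpoints):
  F(1) − F(−1) = -61/12 − (19/12) = -20/3.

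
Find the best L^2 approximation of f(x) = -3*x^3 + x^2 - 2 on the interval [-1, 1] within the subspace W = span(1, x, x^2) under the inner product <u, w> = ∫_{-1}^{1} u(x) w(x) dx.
g(x) = x^2 - 9*x/5 - 2

The best approximation g ∈ W is the orthogonal projection of f onto W. Writing g = a_0 + a_1 x + a_2 x^2, the coefficients solve the normal equations G · a = b where
  G_{ij} = <φ_i, φ_j> and b_i = <f, φ_i>, with φ_0 = 1, φ_1 = x, φ_2 = x^2.
G =
  [2, 0, 2/3]
  [0, 2/3, 0]
  [2/3, 0, 2/5],
b = (-10/3, -6/5, -14/15).
Solving gives a_0 = -2, a_1 = -9/5, a_2 = 1, so
  g(x) = x^2 - 9*x/5 - 2.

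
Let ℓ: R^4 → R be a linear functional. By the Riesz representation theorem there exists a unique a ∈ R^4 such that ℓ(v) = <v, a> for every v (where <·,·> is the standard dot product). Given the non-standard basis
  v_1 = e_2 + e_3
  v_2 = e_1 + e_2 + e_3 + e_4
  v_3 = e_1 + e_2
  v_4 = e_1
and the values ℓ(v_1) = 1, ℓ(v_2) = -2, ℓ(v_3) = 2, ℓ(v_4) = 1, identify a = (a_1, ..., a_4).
a = (1, 1, 0, -4)

Write a = (a_1, ..., a_4) in the standard basis. For each basis vector v_i, ℓ(v_i) = <v_i, a> is a linear equation in the a_j's. Collect the n equations into a matrix system V a = ℓ, where row i of V is v_i (expressed in the standard basis). Since V is invertible (lower-triangular with 1s on the diagonal, up to permutation), solve by back-substitution:
  V =
[[0, 1, 1, 0],
 [1, 1, 1, 1],
 [1, 1, 0, 0],
 [1, 0, 0, 0]]
  V a = (1, -2, 2, 1)
Solving gives a = (1, 1, 0, -4).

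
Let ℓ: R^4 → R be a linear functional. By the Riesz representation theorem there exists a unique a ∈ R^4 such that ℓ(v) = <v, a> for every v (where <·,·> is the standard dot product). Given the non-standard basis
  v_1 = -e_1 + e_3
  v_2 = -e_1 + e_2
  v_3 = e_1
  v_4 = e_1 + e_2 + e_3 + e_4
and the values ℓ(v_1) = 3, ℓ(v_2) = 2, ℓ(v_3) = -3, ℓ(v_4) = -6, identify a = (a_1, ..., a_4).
a = (-3, -1, 0, -2)

Write a = (a_1, ..., a_4) in the standard basis. For each basis vector v_i, ℓ(v_i) = <v_i, a> is a linear equation in the a_j's. Collect the n equations into a matrix system V a = ℓ, where row i of V is v_i (expressed in the standard basis). Since V is invertible (lower-triangular with 1s on the diagonal, up to permutation), solve by back-substitution:
  V =
[[-1, 0, 1, 0],
 [-1, 1, 0, 0],
 [1, 0, 0, 0],
 [1, 1, 1, 1]]
  V a = (3, 2, -3, -6)
Solving gives a = (-3, -1, 0, -2).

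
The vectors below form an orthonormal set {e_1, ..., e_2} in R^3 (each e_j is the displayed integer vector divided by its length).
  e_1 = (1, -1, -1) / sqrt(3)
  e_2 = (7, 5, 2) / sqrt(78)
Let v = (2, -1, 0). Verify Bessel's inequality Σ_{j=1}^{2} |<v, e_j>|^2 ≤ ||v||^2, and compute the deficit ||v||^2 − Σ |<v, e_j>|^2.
Σ |<v, e_j>|^2 = 105/26; ||v||^2 = 5; deficit = 25/26

Write each e_j = u_j / sqrt(<u_j, u_j>) where u_j is the displayed integer vector. Then <v, e_j> = <v, u_j> / sqrt(<u_j, u_j>), so |<v, e_j>|^2 = <v, u_j>^2 / <u_j, u_j>.
Coefficients: <v, e_1> = 3/sqrt(3), <v, e_2> = 9/sqrt(78).
Square and sum: Σ |<v, e_j>|^2 = 105/26.
Compute ||v||^2 = v·v = 5.
Deficit = 5 − 105/26 = 25/26 ≥ 0, confirming Bessel's inequality. (The deficit equals ||v − Σ <v,e_j> e_j||^2, the squared distance from v to span{e_j}.)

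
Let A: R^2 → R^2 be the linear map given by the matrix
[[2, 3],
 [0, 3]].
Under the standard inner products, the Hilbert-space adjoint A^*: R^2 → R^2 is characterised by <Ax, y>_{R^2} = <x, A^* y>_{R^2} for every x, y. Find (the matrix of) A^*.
A^* = A^T =
[[2, 0],
 [3, 3]]

For real matrices with standard dot products, the defining identity <Ax, y> = <x, A^* y> gives (Ax)^T y = x^T (A^*) y, i.e. x^T A^T y = x^T (A^*) y. Since this holds for all x, y, we must have A^* = A^T. Therefore
A^* =
[[2, 0],
 [3, 3]].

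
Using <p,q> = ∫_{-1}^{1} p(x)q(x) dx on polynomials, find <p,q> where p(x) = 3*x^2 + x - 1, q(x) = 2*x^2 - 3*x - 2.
<p,q> = -14/15

Expand the product: p(x)·q(x) = 6*x^4 - 7*x^3 - 11*x^2 + x + 2.
∫_{-1}^{1} of each monomial x^k gives [2/(k+1) if k even, 0 if k odd]. Integrating term-by-term (or equivalently evaluating the antiderivative F(x) = 6*x^5/5 - 7*x^4/4 - 11*x^3/3 + x^2/2 + 2*x at the endpoints):
  F(1) − F(−1) = -103/60 − (-47/60) = -14/15.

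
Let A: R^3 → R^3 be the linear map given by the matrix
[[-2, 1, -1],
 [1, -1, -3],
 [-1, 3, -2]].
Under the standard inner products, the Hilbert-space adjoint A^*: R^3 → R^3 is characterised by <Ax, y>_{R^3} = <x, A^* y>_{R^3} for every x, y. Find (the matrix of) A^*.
A^* = A^T =
[[-2, 1, -1],
 [1, -1, 3],
 [-1, -3, -2]]

For real matrices with standard dot products, the defining identity <Ax, y> = <x, A^* y> gives (Ax)^T y = x^T (A^*) y, i.e. x^T A^T y = x^T (A^*) y. Since this holds for all x, y, we must have A^* = A^T. Therefore
A^* =
[[-2, 1, -1],
 [1, -1, 3],
 [-1, -3, -2]].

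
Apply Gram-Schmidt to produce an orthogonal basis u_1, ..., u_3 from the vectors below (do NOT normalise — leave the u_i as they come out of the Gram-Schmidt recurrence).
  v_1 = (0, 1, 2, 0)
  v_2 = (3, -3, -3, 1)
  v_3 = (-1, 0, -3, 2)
Orthogonal basis:
  u_1 = (0, 1, 2, 0)
  u_2 = (3, -6/5, 3/5, 1)
  u_3 = (-17/59, 54/59, -27/59, 132/59)

Apply the Gram-Schmidt recurrence
  u_1 = v_1
  u_i = v_i − Σ_{j<i} ((v_i · u_j) / (u_j · u_j)) · u_j.

Step by step this gives:
  u_1 = (0, 1, 2, 0)
  u_2 = (3, -6/5, 3/5, 1)
  u_3 = (-17/59, 54/59, -27/59, 132/59)

Orthogonality check:
  u_2 · u_1 = 0 (should be 0)
  u_3 · u_1 = 0 (should be 0)
  u_3 · u_2 = 0 (should be 0)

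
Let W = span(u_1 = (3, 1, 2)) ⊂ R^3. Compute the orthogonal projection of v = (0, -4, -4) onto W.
proj_W(v) = (-18/7, -6/7, -12/7)

Set up U = [u_1 | ... | u_1] ∈ R^(3×1). The projector onto W = col(U) is P = U (U^T U)^(-1) U^T.
Compute U^T U =
  [14],
and U^T v = (-12).
Solve U^T U · c = U^T v for the coefficients: c = (-6/7). The projection is proj_W(v) = U c.
Check: (v - proj_W(v)) · u_1 = 0  (should be 0).
Result: proj_W(v) = (-18/7, -6/7, -12/7).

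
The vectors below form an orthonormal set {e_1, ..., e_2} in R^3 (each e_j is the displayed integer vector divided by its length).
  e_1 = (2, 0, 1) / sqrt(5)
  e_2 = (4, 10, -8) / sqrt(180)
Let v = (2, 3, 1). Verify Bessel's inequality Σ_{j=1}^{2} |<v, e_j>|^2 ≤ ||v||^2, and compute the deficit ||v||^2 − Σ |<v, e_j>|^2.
Σ |<v, e_j>|^2 = 10; ||v||^2 = 14; deficit = 4

Write each e_j = u_j / sqrt(<u_j, u_j>) where u_j is the displayed integer vector. Then <v, e_j> = <v, u_j> / sqrt(<u_j, u_j>), so |<v, e_j>|^2 = <v, u_j>^2 / <u_j, u_j>.
Coefficients: <v, e_1> = 5/sqrt(5), <v, e_2> = 30/sqrt(180).
Square and sum: Σ |<v, e_j>|^2 = 10.
Compute ||v||^2 = v·v = 14.
Deficit = 14 − 10 = 4 ≥ 0, confirming Bessel's inequality. (The deficit equals ||v − Σ <v,e_j> e_j||^2, the squared distance from v to span{e_j}.)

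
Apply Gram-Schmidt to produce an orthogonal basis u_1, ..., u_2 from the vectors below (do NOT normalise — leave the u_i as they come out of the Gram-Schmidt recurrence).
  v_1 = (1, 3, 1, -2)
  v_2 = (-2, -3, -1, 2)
Orthogonal basis:
  u_1 = (1, 3, 1, -2)
  u_2 = (-14/15, 1/5, 1/15, -2/15)

Apply the Gram-Schmidt recurrence
  u_1 = v_1
  u_i = v_i − Σ_{j<i} ((v_i · u_j) / (u_j · u_j)) · u_j.

Step by step this gives:
  u_1 = (1, 3, 1, -2)
  u_2 = (-14/15, 1/5, 1/15, -2/15)

Orthogonality check:
  u_2 · u_1 = 0 (should be 0)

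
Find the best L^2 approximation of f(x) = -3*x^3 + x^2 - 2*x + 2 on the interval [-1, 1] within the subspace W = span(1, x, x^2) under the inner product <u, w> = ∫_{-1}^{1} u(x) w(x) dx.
g(x) = x^2 - 19*x/5 + 2

The best approximation g ∈ W is the orthogonal projection of f onto W. Writing g = a_0 + a_1 x + a_2 x^2, the coefficients solve the normal equations G · a = b where
  G_{ij} = <φ_i, φ_j> and b_i = <f, φ_i>, with φ_0 = 1, φ_1 = x, φ_2 = x^2.
G =
  [2, 0, 2/3]
  [0, 2/3, 0]
  [2/3, 0, 2/5],
b = (14/3, -38/15, 26/15).
Solving gives a_0 = 2, a_1 = -19/5, a_2 = 1, so
  g(x) = x^2 - 19*x/5 + 2.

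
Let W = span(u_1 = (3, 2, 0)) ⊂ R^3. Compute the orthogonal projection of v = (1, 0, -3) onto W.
proj_W(v) = (9/13, 6/13, 0)

Set up U = [u_1 | ... | u_1] ∈ R^(3×1). The projector onto W = col(U) is P = U (U^T U)^(-1) U^T.
Compute U^T U =
  [13],
and U^T v = (3).
Solve U^T U · c = U^T v for the coefficients: c = (3/13). The projection is proj_W(v) = U c.
Check: (v - proj_W(v)) · u_1 = 0  (should be 0).
Result: proj_W(v) = (9/13, 6/13, 0).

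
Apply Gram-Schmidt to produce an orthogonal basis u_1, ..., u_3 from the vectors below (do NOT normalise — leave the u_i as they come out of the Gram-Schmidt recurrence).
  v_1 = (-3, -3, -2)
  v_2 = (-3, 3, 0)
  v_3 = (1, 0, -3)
Orthogonal basis:
  u_1 = (-3, -3, -2)
  u_2 = (-3, 3, 0)
  u_3 = (10/11, 10/11, -30/11)

Apply the Gram-Schmidt recurrence
  u_1 = v_1
  u_i = v_i − Σ_{j<i} ((v_i · u_j) / (u_j · u_j)) · u_j.

Step by step this gives:
  u_1 = (-3, -3, -2)
  u_2 = (-3, 3, 0)
  u_3 = (10/11, 10/11, -30/11)

Orthogonality check:
  u_2 · u_1 = 0 (should be 0)
  u_3 · u_1 = 0 (should be 0)
  u_3 · u_2 = 0 (should be 0)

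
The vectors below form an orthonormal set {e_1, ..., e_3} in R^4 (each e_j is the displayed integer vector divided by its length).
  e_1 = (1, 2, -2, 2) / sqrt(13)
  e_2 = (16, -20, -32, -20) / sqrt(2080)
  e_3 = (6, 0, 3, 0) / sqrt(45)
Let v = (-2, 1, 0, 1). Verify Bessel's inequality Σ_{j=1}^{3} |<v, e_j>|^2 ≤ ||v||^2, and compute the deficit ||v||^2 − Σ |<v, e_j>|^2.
Σ |<v, e_j>|^2 = 6; ||v||^2 = 6; deficit = 0

Write each e_j = u_j / sqrt(<u_j, u_j>) where u_j is the displayed integer vector. Then <v, e_j> = <v, u_j> / sqrt(<u_j, u_j>), so |<v, e_j>|^2 = <v, u_j>^2 / <u_j, u_j>.
Coefficients: <v, e_1> = 2/sqrt(13), <v, e_2> = -72/sqrt(2080), <v, e_3> = -12/sqrt(45).
Square and sum: Σ |<v, e_j>|^2 = 6.
Compute ||v||^2 = v·v = 6.
Deficit = 6 − 6 = 0 ≥ 0, confirming Bessel's inequality. (The deficit equals ||v − Σ <v,e_j> e_j||^2, the squared distance from v to span{e_j}.)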